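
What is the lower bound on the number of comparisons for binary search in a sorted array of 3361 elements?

With 3361 possible positions, we need at least ceil(log_2(3361)) = 12 comparisons. Each comparison splits the remaining candidates by at most half.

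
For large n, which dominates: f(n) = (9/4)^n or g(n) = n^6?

f(n) = (9/4)^n grows faster: (9/4)^n is exponential with base 9/4 > 1, dominating every polynomial.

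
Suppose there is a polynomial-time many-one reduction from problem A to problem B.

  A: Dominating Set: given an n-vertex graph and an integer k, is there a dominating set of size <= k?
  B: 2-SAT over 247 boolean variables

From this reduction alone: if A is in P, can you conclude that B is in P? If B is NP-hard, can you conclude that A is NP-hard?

A poly-time reduction A <=_p B transfers tractability DOWN (B easy => A easy) and hardness UP (A hard => B hard), not the reverse.
From A in P, the reduction alone does NOT give B in P: any problem in P trivially reduces to SAT, yet SAT is not known to be in P.
From B NP-hard, the reduction alone does NOT give A NP-hard: again, easy problems reduce to hard ones.
(Here in fact A is NP-complete and B is in P, so no such reduction is known -- its existence would imply P = NP; the analysis concerns only what the assumed reduction would or would not let you conclude.)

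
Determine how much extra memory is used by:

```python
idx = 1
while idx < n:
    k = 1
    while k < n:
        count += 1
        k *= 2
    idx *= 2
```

Space complexity: O(1).
Only a constant amount of auxiliary storage is used; nothing grows with n.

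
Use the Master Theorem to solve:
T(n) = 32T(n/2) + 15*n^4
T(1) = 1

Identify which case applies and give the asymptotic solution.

a=32, b=2, f(n)=15*n^4.
log_2(32) = 5 > 4.
Since f(n) = O(n^4) is polynomially smaller than n^5, Case 1 applies.
T(n) = Theta(n^5).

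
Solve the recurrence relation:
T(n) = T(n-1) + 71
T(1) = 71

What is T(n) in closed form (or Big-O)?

Unrolling: T(n) = T(n-1) + 71 = T(n-2) + 2*71 = ... = T(1) + (n-1)*71 = 71 + (n-1)*71 = 71n.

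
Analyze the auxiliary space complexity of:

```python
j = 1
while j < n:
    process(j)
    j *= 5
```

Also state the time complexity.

Space complexity: O(1).
Only a constant amount of auxiliary storage is used; nothing grows with n.
Time complexity: O(log n).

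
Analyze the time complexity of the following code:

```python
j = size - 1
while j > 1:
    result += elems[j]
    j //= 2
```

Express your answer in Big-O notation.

Time complexity: O(log n).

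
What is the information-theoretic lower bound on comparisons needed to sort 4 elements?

There are 4! = 24 possible orderings. Each comparison gives 1 bit. We need at least ceil(log_2(24)) = 5 comparisons.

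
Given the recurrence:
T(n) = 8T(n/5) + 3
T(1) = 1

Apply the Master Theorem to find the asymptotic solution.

a=8, b=5, f(n)=3. log_5(8) = 1.292. Case 1 of Master Theorem: T(n) = O(n^1.292).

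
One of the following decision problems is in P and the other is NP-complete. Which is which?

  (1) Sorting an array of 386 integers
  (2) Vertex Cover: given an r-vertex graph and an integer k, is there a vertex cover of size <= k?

(1) is P: merge sort runs in O(n log n).
(2) is NP-complete: one of Karp's 21 NP-complete problems (with k part of the input; for any fixed constant k it is in P).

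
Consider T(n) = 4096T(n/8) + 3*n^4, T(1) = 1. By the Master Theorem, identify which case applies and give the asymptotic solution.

a=4096, b=8, f(n)=3*n^4.
log_8(4096) = 4, so n^(log_b(a)) = n^4.
f(n) = Theta(n^4), so Case 2 applies.
T(n) = Theta(n^4 log n).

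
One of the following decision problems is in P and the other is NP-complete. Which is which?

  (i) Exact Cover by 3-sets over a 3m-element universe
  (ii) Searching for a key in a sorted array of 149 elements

(i) is NP-complete: one of Karp's 21 NP-complete problems.
(ii) is P: binary search runs in O(log n).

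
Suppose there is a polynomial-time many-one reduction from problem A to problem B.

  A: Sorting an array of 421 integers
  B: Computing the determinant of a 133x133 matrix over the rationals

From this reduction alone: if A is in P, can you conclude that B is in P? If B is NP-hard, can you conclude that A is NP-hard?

A poly-time reduction A <=_p B transfers tractability DOWN (B easy => A easy) and hardness UP (A hard => B hard), not the reverse.
From A in P, the reduction alone does NOT give B in P: any problem in P trivially reduces to SAT, yet SAT is not known to be in P.
From B NP-hard, the reduction alone does NOT give A NP-hard: again, easy problems reduce to hard ones.
(Here in fact A is P and B is P.)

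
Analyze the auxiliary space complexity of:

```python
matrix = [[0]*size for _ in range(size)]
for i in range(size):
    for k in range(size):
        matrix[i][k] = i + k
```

Space complexity: O(n^2).
A 2D structure of size n x n is allocated.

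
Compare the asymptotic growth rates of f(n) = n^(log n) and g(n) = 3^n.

g(n) = 3^n grows faster: take logs: log(n^(log n)) = (log n)^2, log(3^n) = n log 3; n dominates (log n)^2.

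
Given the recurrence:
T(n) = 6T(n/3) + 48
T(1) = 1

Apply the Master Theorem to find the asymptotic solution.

a=6, b=3, f(n)=48. log_3(6) = 1.631. Case 1 of Master Theorem: T(n) = O(n^1.631).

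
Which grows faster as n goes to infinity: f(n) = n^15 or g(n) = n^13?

f(n) = n^15 grows faster: n^15/n^13 = n^2 -> infinity.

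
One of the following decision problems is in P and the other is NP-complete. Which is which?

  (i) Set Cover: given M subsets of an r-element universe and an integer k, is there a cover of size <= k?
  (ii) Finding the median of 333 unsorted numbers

(i) is NP-complete: one of Karp's 21 NP-complete problems (with k part of the input).
(ii) is P: linear-time selection (median-of-medians) runs in O(n).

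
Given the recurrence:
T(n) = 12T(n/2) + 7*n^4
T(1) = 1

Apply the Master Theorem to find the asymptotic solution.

a=12, b=2, f(n)=7*n^4. log_2(12) = 3.585 < 4. Case 3: T(n) = O(n^4).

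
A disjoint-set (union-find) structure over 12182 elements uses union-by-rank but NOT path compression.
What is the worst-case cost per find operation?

Union-by-rank alone keeps every tree's height <= log_2(12182) ~= 13.6. Each find traverses from a node to its root, costing O(height) = O(log n). Without path compression this bound is tight.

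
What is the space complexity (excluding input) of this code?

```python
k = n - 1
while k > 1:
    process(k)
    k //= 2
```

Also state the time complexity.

Space complexity: O(1).
Only a constant amount of auxiliary storage is used; nothing grows with n.
Time complexity: O(log n).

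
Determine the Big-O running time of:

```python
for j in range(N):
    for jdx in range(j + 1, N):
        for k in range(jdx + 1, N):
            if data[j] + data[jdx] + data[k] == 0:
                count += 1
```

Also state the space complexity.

Time complexity: O(n^3).
Space complexity: O(1).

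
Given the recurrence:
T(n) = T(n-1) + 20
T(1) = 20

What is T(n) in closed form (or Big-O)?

Unrolling: T(n) = T(n-1) + 20 = T(n-2) + 2*20 = ... = T(1) + (n-1)*20 = 20 + (n-1)*20 = 20n.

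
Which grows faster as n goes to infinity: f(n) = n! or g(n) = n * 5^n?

f(n) = n! grows faster: by Stirling n! ~ (n/e)^n sqrt(2*pi*n); (n/e)^n eventually dominates n * 5^n.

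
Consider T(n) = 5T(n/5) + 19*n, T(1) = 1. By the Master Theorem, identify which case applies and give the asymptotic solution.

a=5, b=5, f(n)=19*n.
log_5(5) = 1, so n^(log_b(a)) = n.
f(n) = Theta(n), so Case 2 applies.
T(n) = Theta(n log n).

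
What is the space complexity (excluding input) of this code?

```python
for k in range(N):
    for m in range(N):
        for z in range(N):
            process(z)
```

Space complexity: O(1).
Only a constant amount of auxiliary storage is used; nothing grows with n.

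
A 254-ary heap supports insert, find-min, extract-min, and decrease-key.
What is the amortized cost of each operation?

The 254-ary heap has height O(log_254 n). Insert sifts up: O(log_254 n). Find-min reads the root: O(1). Extract-min sifts down comparing 254 children per level: O(254 * log_254 n). Decrease-key sifts up: O(log_254 n).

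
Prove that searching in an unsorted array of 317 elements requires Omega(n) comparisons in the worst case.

An adversary can always place the target in the last position checked. Until all 317 positions are examined, the target might be in any unchecked position. Therefore 317 comparisons are necessary.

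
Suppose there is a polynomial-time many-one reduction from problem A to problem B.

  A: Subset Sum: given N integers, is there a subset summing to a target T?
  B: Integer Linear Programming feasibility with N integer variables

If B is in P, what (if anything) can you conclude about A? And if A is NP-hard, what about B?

A poly-time reduction A <=_p B means any A-instance can be transformed to a B-instance in poly time.
If B is in P: compose the reduction with B's poly-time algorithm to solve A in poly time, so A is in P.
If A is NP-hard: every NP problem reduces to A, which reduces to B; composing reductions, every NP problem reduces to B, so B is NP-hard.
(Here in fact A is NP-complete and B is NP-complete.)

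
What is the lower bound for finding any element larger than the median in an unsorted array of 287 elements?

To find an element larger than the median of 287 elements, we must see Omega(n) elements. Without seeing enough elements, an adversary can make any unseen element the median.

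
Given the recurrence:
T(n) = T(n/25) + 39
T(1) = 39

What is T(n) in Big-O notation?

Each step divides n by 25 and adds 39. After log_25(n) steps, T(n) = O(log n).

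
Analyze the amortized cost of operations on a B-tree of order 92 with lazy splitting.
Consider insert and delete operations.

In a B-tree of order 92, a node splits when it has 92 keys. With lazy splitting, we use potential Phi = number of full nodes + number of near-empty nodes. Each split costs O(1) but reduces potential. Between splits, at least 46 insertions must occur in that node. Amortized structural cost is O(1) per operation, plus O(log_92 n) traversal.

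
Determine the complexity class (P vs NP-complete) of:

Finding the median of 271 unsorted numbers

This problem is in P: linear-time selection (median-of-medians) runs in O(n).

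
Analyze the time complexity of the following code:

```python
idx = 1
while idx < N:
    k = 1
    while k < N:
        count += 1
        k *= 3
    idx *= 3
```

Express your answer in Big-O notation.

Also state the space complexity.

Time complexity: O(log^2 n).
Space complexity: O(1).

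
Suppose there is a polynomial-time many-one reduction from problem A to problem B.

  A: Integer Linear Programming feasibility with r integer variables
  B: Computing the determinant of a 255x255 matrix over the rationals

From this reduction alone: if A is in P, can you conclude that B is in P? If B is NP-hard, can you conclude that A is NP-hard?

A poly-time reduction A <=_p B transfers tractability DOWN (B easy => A easy) and hardness UP (A hard => B hard), not the reverse.
From A in P, the reduction alone does NOT give B in P: any problem in P trivially reduces to SAT, yet SAT is not known to be in P.
From B NP-hard, the reduction alone does NOT give A NP-hard: again, easy problems reduce to hard ones.
(Here in fact A is NP-complete and B is in P, so no such reduction is known -- its existence would imply P = NP; the analysis concerns only what the assumed reduction would or would not let you conclude.)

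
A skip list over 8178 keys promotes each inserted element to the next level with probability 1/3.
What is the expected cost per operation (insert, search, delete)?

Expected number of levels is O(log_3(8178)) = O(log n). A search visits O(1) expected nodes per level over O(log n) levels. Insert/delete are a search plus O(1) pointer updates per level. Expected O(log n) per operation.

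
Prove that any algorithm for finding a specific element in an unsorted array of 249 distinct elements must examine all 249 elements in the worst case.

Adversary argument: if the algorithm examines fewer than 249 elements, the adversary places the target in an unexamined position. The algorithm cannot distinguish 'not present' from 'in unexamined position'.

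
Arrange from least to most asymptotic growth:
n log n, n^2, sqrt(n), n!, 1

Ordered by growth rate: 1 < sqrt(n) < n log n < n^2 < n!.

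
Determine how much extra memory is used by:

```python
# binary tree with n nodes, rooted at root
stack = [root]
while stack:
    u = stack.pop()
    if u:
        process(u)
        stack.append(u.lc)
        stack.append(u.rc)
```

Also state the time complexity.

Space complexity: O(n).
Auxiliary storage grows linearly with the input size n in the worst case.
Time complexity: O(n).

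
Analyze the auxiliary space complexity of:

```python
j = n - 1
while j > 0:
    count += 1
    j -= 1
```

Space complexity: O(1).
Only a constant amount of auxiliary storage is used; nothing grows with n.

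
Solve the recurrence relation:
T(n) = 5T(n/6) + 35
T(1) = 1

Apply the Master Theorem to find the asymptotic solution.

a=5, b=6, f(n)=35. log_6(5) = 0.8982. Case 1 of Master Theorem: T(n) = O(n^0.8982).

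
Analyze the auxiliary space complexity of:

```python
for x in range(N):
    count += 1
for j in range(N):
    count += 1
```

Space complexity: O(1).
Only a constant amount of auxiliary storage is used; nothing grows with n.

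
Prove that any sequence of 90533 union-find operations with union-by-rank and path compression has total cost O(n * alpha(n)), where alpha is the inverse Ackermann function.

Using Tarjan's analysis with rank-based potential function. Union-by-rank keeps tree height O(log n). Path compression flattens paths during find. For n = 90533 operations, total cost is O(n * alpha(n)), effectively O(n) since alpha grows incredibly slowly.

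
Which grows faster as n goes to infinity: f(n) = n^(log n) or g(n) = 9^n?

g(n) = 9^n grows faster: take logs: log(n^(log n)) = (log n)^2, log(9^n) = n log 9; n dominates (log n)^2.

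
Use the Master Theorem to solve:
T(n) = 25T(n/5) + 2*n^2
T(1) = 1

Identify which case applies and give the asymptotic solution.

a=25, b=5, f(n)=2*n^2.
log_5(25) = 2, so n^(log_b(a)) = n^2.
f(n) = Theta(n^2), so Case 2 applies.
T(n) = Theta(n^2 log n).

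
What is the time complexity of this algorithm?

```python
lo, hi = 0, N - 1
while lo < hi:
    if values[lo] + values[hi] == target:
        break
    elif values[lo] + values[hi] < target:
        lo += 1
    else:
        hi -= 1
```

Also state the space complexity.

Time complexity: O(n).
Space complexity: O(1).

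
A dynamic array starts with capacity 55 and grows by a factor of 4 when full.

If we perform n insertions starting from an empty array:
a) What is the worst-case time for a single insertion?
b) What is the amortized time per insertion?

(a) Worst-case single insertion: O(n) -- when the array is full at capacity c, the resize copies all c elements, and c can be Theta(n).
(b) Resizes happen at sizes 55, 220, 880, ... Total copy cost for n insertions: 55 + 220 + ... = O(n) (geometric series with ratio 1/4). Amortized cost per insertion: O(n)/n = O(1).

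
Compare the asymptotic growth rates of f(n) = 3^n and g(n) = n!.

g(n) = n! grows faster: by Stirling n! ~ (n/e)^n sqrt(2*pi*n); (n/e)^n eventually dominates 3^n.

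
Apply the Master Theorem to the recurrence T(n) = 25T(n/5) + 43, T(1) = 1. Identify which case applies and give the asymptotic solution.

a=25, b=5, f(n)=43.
log_5(25) = 2 > 0.
Since f(n) = O(n^0) is polynomially smaller than n^2, Case 1 applies.
T(n) = Theta(n^2).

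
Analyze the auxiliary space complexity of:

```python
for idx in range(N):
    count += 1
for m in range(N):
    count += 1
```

Space complexity: O(1).
Only a constant amount of auxiliary storage is used; nothing grows with n.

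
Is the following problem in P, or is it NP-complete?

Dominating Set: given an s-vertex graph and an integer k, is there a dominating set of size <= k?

This problem is NP-complete: reduces from Set Cover (with k part of the input).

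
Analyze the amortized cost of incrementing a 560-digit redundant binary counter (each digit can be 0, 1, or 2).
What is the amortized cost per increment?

A redundant counter on 560 digits allows digit values 0, 1, 2. Increment adds 1 to the least significant digit and carries any 2 to a 0 plus +1 on the next digit. With potential Phi = (number of 2-digits), each increment does O(1) actual work plus a chain of carries, each of which decreases Phi by 1. Amortized O(1).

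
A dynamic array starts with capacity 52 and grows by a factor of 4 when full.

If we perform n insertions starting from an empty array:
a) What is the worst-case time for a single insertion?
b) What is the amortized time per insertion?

(a) Worst-case single insertion: O(n) -- when the array is full at capacity c, the resize copies all c elements, and c can be Theta(n).
(b) Resizes happen at sizes 52, 208, 832, ... Total copy cost for n insertions: 52 + 208 + ... = O(n) (geometric series with ratio 1/4). Amortized cost per insertion: O(n)/n = O(1).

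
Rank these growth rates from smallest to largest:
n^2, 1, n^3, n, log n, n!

Ordered by growth rate: 1 < log n < n < n^2 < n^3 < n!.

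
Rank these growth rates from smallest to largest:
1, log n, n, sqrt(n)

Ordered by growth rate: 1 < log n < sqrt(n) < n.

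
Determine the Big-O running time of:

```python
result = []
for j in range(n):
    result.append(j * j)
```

Time complexity: O(n).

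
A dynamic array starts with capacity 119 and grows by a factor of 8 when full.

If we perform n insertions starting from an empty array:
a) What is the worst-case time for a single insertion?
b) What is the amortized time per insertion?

(a) Worst-case single insertion: O(n) -- when the array is full at capacity c, the resize copies all c elements, and c can be Theta(n).
(b) Resizes happen at sizes 119, 952, 7616, ... Total copy cost for n insertions: 119 + 952 + ... = O(n) (geometric series with ratio 1/8). Amortized cost per insertion: O(n)/n = O(1).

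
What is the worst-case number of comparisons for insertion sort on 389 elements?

Insertion sort on reverse-sorted input: 1 + 2 + ... + (389-1) = 75466 comparisons.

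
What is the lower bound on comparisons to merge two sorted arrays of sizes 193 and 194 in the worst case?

Adversary: with |193 - 194| <= 1 the inputs can be fully interleaved so that every adjacent pair in the merged output comes from different arrays. Then each of the 386 adjacent pairs must be directly compared, or the algorithm cannot determine their relative order. Standard merge meets this bound.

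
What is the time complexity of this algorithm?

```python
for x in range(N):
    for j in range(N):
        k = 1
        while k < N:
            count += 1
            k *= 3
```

Time complexity: O(n^2 log n).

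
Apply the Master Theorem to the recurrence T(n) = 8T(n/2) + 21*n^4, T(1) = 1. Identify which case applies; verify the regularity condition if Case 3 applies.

a=8, b=2, f(n)=21*n^4.
log_2(8) = 3 < 4.
f(n) = Omega(n^(3+epsilon)) for some epsilon > 0, so Case 3 is the candidate.
Regularity: a*f(n/b) = 8*21*(n/2)^4 = (8/16)*21*n^4 <= c*f(n) with c = 8/16 < 1. Satisfied.
Case 3: T(n) = Theta(n^4).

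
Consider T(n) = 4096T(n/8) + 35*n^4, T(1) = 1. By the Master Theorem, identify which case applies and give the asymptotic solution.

a=4096, b=8, f(n)=35*n^4.
log_8(4096) = 4, so n^(log_b(a)) = n^4.
f(n) = Theta(n^4), so Case 2 applies.
T(n) = Theta(n^4 log n).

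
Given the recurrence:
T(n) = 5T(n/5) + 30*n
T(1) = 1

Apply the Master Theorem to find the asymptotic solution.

a=5, b=5, f(n)=30*n. log_5(5) = 1. Case 2: T(n) = O(n log n).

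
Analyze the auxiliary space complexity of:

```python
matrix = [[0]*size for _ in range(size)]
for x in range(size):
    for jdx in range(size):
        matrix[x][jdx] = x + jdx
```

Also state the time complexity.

Space complexity: O(n^2).
A 2D structure of size n x n is allocated.
Time complexity: O(n^2).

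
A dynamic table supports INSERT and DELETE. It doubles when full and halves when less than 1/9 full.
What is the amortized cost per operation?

Using potential function Phi = |2*num_items - table_size| when load > 1/2, and Phi = table_size/2 - num_items otherwise. The gap of 1/9 vs 1/2 for shrinking prevents thrashing. Both insert and delete have O(1) amortized cost.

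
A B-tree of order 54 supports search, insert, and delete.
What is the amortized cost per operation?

B-tree of order 54 has height O(log_54 n). Each operation traverses the tree height. Splits during insert and merges during delete are O(1) each and occur at most once per level. Total cost per operation: O(log_54 n).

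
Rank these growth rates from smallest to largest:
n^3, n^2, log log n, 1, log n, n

Ordered by growth rate: 1 < log log n < log n < n < n^2 < n^3.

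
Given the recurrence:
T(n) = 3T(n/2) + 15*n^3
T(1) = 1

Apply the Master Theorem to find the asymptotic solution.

a=3, b=2, f(n)=15*n^3. log_2(3) = 1.585 < 3. Case 3: T(n) = O(n^3).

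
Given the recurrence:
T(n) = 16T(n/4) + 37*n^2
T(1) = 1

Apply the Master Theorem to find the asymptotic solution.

a=16, b=4, f(n)=37*n^2. log_4(16) = 2. Case 2: T(n) = O(n^2 log n).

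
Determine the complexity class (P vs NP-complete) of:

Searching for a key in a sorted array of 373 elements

This problem is in P: binary search runs in O(log n).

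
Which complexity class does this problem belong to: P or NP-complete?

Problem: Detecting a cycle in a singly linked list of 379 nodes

This problem is in P: Floyd's tortoise-and-hare runs in O(n) time, O(1) space.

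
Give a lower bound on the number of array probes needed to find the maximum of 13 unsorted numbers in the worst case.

Adversary: any unprobed cell could hold a value larger than everything seen so far. If fewer than 13 cells are probed, the adversary places the max in an unprobed cell. So all 13 cells must be examined; together with 13-1 comparisons this is tight.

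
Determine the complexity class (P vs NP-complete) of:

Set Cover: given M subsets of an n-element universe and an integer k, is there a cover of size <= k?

This problem is NP-complete: one of Karp's 21 NP-complete problems (with k part of the input).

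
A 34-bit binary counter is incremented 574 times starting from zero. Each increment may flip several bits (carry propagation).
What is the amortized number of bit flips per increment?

Bit i flips on every 2^i-th increment, so over 574 increments bit i flips floor(574/2^i) times. Summing over i: total flips < 2 * 574. Amortized: < 2 = O(1) per increment.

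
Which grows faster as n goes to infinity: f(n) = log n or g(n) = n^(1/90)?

g(n) = n^(1/90) grows faster: any positive power of n dominates log n.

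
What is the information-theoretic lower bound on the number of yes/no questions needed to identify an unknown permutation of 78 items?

There are 78! = 11324281178206297831457521158732046228731749579488251990048962825668835325234200766245086213177344000000000000000000 permutations. Each yes/no question gives at most 1 bit, so at least ceil(log_2(11324281178206297831457521158732046228731749579488251990048962825668835325234200766245086213177344000000000000000000)) = 383 questions are needed.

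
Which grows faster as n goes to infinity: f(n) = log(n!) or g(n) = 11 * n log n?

f(n) = log(n!) and g(n) = 11 * n log n are Theta of each other: Stirling: log(n!) = n log n - n + O(log n) = Theta(n log n); the constant 11 doesn't change the Theta class.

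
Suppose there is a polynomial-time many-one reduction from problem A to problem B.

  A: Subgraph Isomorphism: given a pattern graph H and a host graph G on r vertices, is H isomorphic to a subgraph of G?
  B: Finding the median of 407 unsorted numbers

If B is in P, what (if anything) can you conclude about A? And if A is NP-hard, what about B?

A poly-time reduction A <=_p B means any A-instance can be transformed to a B-instance in poly time.
If B is in P: compose the reduction with B's poly-time algorithm to solve A in poly time, so A is in P.
If A is NP-hard: every NP problem reduces to A, which reduces to B; composing reductions, every NP problem reduces to B, so B is NP-hard.
(Here in fact A is NP-complete and B is in P, so no such reduction is known -- its existence would imply P = NP; the analysis concerns only what the assumed reduction would or would not let you conclude.)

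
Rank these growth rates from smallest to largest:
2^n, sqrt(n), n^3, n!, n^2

Ordered by growth rate: sqrt(n) < n^2 < n^3 < 2^n < n!.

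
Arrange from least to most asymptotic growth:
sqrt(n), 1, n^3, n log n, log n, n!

Ordered by growth rate: 1 < log n < sqrt(n) < n log n < n^3 < n!.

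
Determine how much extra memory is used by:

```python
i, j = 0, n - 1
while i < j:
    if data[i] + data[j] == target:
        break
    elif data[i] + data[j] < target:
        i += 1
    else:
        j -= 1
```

Space complexity: O(1).
Only a constant amount of auxiliary storage is used; nothing grows with n.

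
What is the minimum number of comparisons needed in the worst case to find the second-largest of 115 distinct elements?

Lower bound: finding the max needs 115-1 comparisons. By the adversary weight-doubling argument, the max must personally win >= ceil(log_2(115)) = 7 comparisons; the 2nd-largest is among those 7 losers, needing 7-1 more comparisons. Total >= 115-1 + 7-1 = 120. A balanced knockout tournament achieves this.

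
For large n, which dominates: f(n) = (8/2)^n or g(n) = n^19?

f(n) = (8/2)^n grows faster: (8/2)^n is exponential with base 8/2 > 1, dominating every polynomial.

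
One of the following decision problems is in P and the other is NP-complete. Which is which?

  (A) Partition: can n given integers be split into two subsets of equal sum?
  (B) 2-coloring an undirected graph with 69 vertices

(A) is NP-complete: Subset Sum reduces to it (one of Karp's 21 NP-complete problems).
(B) is P: 2-coloring is bipartiteness testing via BFS, O(V+E).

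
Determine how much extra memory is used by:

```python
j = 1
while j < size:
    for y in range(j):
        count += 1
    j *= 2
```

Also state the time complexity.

Space complexity: O(1).
Only a constant amount of auxiliary storage is used; nothing grows with n.
Time complexity: O(n).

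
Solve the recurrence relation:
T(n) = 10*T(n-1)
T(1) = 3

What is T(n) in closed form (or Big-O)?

Each step multiplies by 10. T(n) = T(1)*10^(n-1) = 3*10^(n-1).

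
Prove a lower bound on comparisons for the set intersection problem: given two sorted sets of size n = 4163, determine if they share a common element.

For two sorted arrays of size n = 4163, any correct algorithm must examine Omega(n) elements. If fewer are examined, an adversary places a common element in an unexamined gap. A merge-based scan achieves O(n), so the bound is tight.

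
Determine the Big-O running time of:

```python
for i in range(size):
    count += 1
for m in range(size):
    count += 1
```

Time complexity: O(n).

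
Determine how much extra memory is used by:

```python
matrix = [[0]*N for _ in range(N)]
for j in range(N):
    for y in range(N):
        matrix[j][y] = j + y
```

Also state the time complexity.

Space complexity: O(n^2).
A 2D structure of size n x n is allocated.
Time complexity: O(n^2).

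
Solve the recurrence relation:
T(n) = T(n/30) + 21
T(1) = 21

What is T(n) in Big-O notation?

Each step divides n by 30 and adds 21. After log_30(n) steps, T(n) = O(log n).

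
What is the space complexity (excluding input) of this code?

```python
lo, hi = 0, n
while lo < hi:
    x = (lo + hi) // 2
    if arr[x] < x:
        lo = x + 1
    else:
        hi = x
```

Space complexity: O(1).
Only a constant amount of auxiliary storage is used; nothing grows with n.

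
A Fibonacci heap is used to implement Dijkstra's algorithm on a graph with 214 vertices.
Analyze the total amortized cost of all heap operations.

Dijkstra performs 214 insert, 214 extract-min, and at most E decrease-key operations. With Fibonacci heap: insert O(1) amortized, extract-min O(log n) amortized, decrease-key O(1) amortized. Total with n = 214: O(n * 1 + n * log n + E * 1) = O(n log n + E).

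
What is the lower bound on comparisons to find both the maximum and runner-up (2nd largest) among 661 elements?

Lower bound: finding the max needs 661-1 comparisons. By an adversary weight-doubling argument, the maximum element must personally win at least ceil(log_2(661)) = 10 comparisons in any correct algorithm. The 2nd largest is among those 10 direct losers, and distinguishing it requires 10-1 more comparisons. Total >= 661-1 + 10-1 = 669. A balanced tournament achieves this bound exactly.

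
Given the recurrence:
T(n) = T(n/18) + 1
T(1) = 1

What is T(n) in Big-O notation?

Each step divides n by 18 and adds 1. After log_18(n) steps, T(n) = O(log n).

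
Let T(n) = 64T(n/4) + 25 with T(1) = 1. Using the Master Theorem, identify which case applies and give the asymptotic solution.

a=64, b=4, f(n)=25.
log_4(64) = 3 > 0.
Since f(n) = O(n^0) is polynomially smaller than n^3, Case 1 applies.
T(n) = Theta(n^3).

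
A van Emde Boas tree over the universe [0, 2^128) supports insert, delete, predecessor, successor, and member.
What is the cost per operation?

vEB recursively partitions [0, 340282366920938463463374607431768211456) into sqrt(u) clusters of size sqrt(u). Each operation recurses into either one cluster or the summary, never both: T(u) = T(sqrt(u)) + O(1) => T(u) = O(log log u) = O(log 128). This is worst-case, not just amortized.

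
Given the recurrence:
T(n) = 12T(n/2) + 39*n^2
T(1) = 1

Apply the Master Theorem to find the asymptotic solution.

a=12, b=2, f(n)=39*n^2. log_2(12) = 3.585. Case 1 of Master Theorem: T(n) = O(n^3.585).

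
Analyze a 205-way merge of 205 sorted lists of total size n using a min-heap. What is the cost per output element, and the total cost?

Maintain a min-heap of size 205 holding the current head of each list. Each output step does one extract-min (O(log 205)) and one insert of that list's next element (O(log 205)). Each of the n elements passes through the heap exactly once, so the total cost is O(n log 205), i.e. O(log 205) per output element.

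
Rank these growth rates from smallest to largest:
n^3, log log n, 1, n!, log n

Ordered by growth rate: 1 < log log n < log n < n^3 < n!.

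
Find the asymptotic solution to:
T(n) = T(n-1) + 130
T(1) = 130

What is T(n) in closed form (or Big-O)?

Unrolling: T(n) = T(n-1) + 130 = T(n-2) + 2*130 = ... = T(1) + (n-1)*130 = 130 + (n-1)*130 = 130n.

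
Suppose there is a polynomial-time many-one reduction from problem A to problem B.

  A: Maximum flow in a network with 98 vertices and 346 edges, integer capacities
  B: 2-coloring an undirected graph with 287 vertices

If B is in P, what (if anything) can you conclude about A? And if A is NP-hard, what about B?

A poly-time reduction A <=_p B means any A-instance can be transformed to a B-instance in poly time.
If B is in P: compose the reduction with B's poly-time algorithm to solve A in poly time, so A is in P.
If A is NP-hard: every NP problem reduces to A, which reduces to B; composing reductions, every NP problem reduces to B, so B is NP-hard.
(Here in fact A is P and B is P.)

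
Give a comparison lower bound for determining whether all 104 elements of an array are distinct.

In the algebraic decision-tree model, the YES region for element distinctness on 104 elements has 104! connected components (one per ordering). Ben-Or's theorem then gives a lower bound of Omega(log(n!)) = Omega(n log n).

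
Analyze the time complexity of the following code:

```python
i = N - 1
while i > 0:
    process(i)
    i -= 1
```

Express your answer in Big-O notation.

Time complexity: O(n).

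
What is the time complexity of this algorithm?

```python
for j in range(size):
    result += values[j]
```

Time complexity: O(n).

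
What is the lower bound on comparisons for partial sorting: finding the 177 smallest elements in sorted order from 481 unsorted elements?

Finding 177 smallest of 481 in sorted order: Omega(481) to identify the 177 smallest, plus Omega(177 log 177) to sort them. Total: Omega(n + k log k).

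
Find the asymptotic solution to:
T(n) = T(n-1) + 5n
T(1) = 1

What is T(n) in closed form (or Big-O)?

Unrolling: T(n) = 1 + 5*(2 + 3 + ... + n) = 1 + 5*(n(n+1)/2 - 1) = O(n^2).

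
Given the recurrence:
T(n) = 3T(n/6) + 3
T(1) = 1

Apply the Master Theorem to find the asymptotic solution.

a=3, b=6, f(n)=3. log_6(3) = 0.6131. Case 1 of Master Theorem: T(n) = O(n^0.6131).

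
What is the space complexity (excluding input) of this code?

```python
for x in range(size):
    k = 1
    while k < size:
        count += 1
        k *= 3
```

Space complexity: O(1).
Only a constant amount of auxiliary storage is used; nothing grows with n.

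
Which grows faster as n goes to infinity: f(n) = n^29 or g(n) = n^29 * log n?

g(n) = n^29 * log n grows faster: extra log n factor -> infinity.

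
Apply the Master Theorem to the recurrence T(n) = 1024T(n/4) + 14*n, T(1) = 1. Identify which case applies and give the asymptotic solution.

a=1024, b=4, f(n)=14*n.
log_4(1024) = 5 > 1.
Since f(n) = O(n^1) is polynomially smaller than n^5, Case 1 applies.
T(n) = Theta(n^5).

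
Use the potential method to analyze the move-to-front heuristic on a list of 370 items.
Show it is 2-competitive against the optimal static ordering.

Let Phi = number of inversions between the MTF list and the optimal static list (0 <= Phi <= C(370,2)). Accessing an element at MTF position k and optimal position j: the move-to-front destroys all k-1 inversions in front of it that are not in front in optimal (>= k-j of them) and creates at most j-1 new ones. Amortized cost <= k + (j-1) - (k-j) = 2j - 1 <= 2 * optimal cost.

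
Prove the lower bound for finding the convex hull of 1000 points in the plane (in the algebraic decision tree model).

Reduction from sorting: given 1000 numbers x_1,...,x_{1000}, map x_i to the point (x_i, x_i^2) on the parabola y = x^2. All points are on the convex hull, and walking the hull gives them in sorted x-order. Since sorting requires Omega(n log n), so does planar convex hull.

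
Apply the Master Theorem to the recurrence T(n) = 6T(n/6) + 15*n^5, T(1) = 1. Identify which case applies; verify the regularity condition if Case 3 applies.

a=6, b=6, f(n)=15*n^5.
log_6(6) = 1 < 5.
f(n) = Omega(n^(1+epsilon)) for some epsilon > 0, so Case 3 is the candidate.
Regularity: a*f(n/b) = 6*15*(n/6)^5 = (6/7776)*15*n^5 <= c*f(n) with c = 6/7776 < 1. Satisfied.
Case 3: T(n) = Theta(n^5).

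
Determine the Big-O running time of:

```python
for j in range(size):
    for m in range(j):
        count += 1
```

Time complexity: O(n^2).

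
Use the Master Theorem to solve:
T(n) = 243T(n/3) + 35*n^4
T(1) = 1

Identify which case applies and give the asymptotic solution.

a=243, b=3, f(n)=35*n^4.
log_3(243) = 5 > 4.
Since f(n) = O(n^4) is polynomially smaller than n^5, Case 1 applies.
T(n) = Theta(n^5).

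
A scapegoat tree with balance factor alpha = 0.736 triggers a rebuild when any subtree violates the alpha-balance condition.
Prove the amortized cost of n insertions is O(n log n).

Define potential Phi = c * sum of |size(left(v)) - size(right(v))| over all nodes. An insertion at depth d costs O(d) = O(log n) and increases Phi by O(log n). When a rebuild of subtree of size s occurs, it costs O(s) but reduces Phi by Omega(s). With alpha = 0.736, between rebuilds Omega(s) insertions must occur. Amortized cost per insertion: O(log n).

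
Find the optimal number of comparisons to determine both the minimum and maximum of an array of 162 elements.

Naive approach: 322 comparisons (161 for max + 161 for min).
Optimal: Compare elements in pairs first (floor(n/2) = 81 comparisons), then find max among winners and min among losers (80 comparisons each).
Total: ceil(3n/2) - 2 = 241 comparisons. An adversary argument shows this is also a lower bound.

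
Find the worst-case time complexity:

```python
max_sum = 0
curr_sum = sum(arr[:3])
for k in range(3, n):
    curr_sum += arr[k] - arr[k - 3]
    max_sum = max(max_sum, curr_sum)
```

Time complexity: O(n).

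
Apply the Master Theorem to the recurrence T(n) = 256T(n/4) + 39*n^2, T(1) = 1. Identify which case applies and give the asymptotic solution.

a=256, b=4, f(n)=39*n^2.
log_4(256) = 4 > 2.
Since f(n) = O(n^2) is polynomially smaller than n^4, Case 1 applies.
T(n) = Theta(n^4).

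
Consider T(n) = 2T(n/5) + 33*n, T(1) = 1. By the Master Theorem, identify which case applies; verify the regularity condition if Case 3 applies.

a=2, b=5, f(n)=33*n.
log_5(2) = 0.4307 < 1.
f(n) = Omega(n^(0.4307+epsilon)) for some epsilon > 0, so Case 3 is the candidate.
Regularity: a*f(n/b) = 2*33*(n/5)^1 = (2/5)*33*n^1 <= c*f(n) with c = 2/5 < 1. Satisfied.
Case 3: T(n) = Theta(n).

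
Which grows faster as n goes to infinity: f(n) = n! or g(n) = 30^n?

f(n) = n! grows faster: n!/30^n -> infinity by Stirling.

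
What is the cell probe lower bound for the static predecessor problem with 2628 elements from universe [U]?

The Patrascu-Thorup lower bound shows any data structure on n = 2628 elements using O(n * polylog(n)) space requires Omega(log log U) query time. van Emde Boas trees achieve O(log log U) with O(U) space.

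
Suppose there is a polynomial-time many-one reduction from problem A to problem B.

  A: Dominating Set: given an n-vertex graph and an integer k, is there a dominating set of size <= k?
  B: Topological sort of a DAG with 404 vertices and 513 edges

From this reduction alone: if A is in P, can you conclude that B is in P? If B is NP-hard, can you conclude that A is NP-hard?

A poly-time reduction A <=_p B transfers tractability DOWN (B easy => A easy) and hardness UP (A hard => B hard), not the reverse.
From A in P, the reduction alone does NOT give B in P: any problem in P trivially reduces to SAT, yet SAT is not known to be in P.
From B NP-hard, the reduction alone does NOT give A NP-hard: again, easy problems reduce to hard ones.
(Here in fact A is NP-complete and B is in P, so no such reduction is known -- its existence would imply P = NP; the analysis concerns only what the assumed reduction would or would not let you conclude.)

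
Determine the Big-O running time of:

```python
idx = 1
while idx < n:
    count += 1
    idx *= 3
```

Time complexity: O(log n).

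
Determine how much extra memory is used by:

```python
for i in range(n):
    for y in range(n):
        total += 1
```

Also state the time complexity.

Space complexity: O(1).
Only a constant amount of auxiliary storage is used; nothing grows with n.
Time complexity: O(n^2).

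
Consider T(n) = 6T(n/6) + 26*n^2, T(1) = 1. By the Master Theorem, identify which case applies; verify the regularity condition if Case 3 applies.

a=6, b=6, f(n)=26*n^2.
log_6(6) = 1 < 2.
f(n) = Omega(n^(1+epsilon)) for some epsilon > 0, so Case 3 is the candidate.
Regularity: a*f(n/b) = 6*26*(n/6)^2 = (6/36)*26*n^2 <= c*f(n) with c = 6/36 < 1. Satisfied.
Case 3: T(n) = Theta(n^2).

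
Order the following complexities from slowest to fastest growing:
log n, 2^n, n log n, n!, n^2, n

Ordered by growth rate: log n < n < n log n < n^2 < 2^n < n!.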